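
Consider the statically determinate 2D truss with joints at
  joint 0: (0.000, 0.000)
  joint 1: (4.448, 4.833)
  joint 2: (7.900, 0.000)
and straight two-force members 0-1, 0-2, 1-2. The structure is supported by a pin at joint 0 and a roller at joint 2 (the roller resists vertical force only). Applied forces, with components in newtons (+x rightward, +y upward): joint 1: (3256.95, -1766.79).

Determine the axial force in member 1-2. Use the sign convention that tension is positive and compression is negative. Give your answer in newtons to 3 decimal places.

N=3 nodes, M=3 members, R=3 reactions → 2N=6, M+R=6
member 0 (0-1): L=6.5683, (cx,cy)=(0.6772,0.7358)
member 1 (0-2): L=7.9000, (cx,cy)=(1.0000,0.0000)
member 2 (1-2): L=5.9392, (cx,cy)=(0.5812,-0.8137)
solve A·x = −loads:
  F[0-1] = +1658.7119 N (tension)
  F[0-2] = +2133.6840 N (tension)
  F[1-2] = -3671.0293 N (compression)
  Rx@0 = -3256.9500 N
  Ry@0 = -1220.4912 N
  Ry@2 = +2987.2812 N

-3671.029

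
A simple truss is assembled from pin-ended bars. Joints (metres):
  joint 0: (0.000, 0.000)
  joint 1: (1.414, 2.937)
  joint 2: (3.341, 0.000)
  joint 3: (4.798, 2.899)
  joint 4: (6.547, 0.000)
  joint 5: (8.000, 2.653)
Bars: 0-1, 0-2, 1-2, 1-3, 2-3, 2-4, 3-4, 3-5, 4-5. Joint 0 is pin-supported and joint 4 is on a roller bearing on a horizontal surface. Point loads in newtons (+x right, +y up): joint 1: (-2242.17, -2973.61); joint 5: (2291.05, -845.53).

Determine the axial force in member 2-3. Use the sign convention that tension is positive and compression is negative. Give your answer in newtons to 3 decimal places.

N=6 nodes, M=9 members, R=3 reactions → 2N=12, M+R=12
member 0 (0-1): L=3.2597, (cx,cy)=(0.4338,0.9010)
member 1 (0-2): L=3.3410, (cx,cy)=(1.0000,0.0000)
member 2 (1-2): L=3.5127, (cx,cy)=(0.5486,-0.8361)
member 3 (1-3): L=3.3842, (cx,cy)=(0.9999,-0.0112)
member 4 (2-3): L=3.2445, (cx,cy)=(0.4491,0.8935)
member 5 (2-4): L=3.2060, (cx,cy)=(1.0000,0.0000)
member 6 (3-4): L=3.3857, (cx,cy)=(0.5166,-0.8562)
member 7 (3-5): L=3.2114, (cx,cy)=(0.9971,-0.0766)
member 8 (4-5): L=3.0248, (cx,cy)=(0.4804,0.8771)
solve A·x = −loads:
  F[0-1] = -2465.2005 N (compression)
  F[0-2] = +1118.2543 N (tension)
  F[1-2] = -922.4719 N (compression)
  F[1-3] = +1678.9471 N (tension)
  F[2-3] = +863.2110 N (tension)
  F[2-4] = +224.5735 N (tension)
  F[3-4] = -1115.8974 N (compression)
  F[3-5] = +2650.7140 N (tension)
  F[4-5] = -732.5296 N (compression)
  Rx@0 = -48.8800 N
  Ry@0 = +2221.1826 N
  Ry@4 = +1597.9574 N

863.211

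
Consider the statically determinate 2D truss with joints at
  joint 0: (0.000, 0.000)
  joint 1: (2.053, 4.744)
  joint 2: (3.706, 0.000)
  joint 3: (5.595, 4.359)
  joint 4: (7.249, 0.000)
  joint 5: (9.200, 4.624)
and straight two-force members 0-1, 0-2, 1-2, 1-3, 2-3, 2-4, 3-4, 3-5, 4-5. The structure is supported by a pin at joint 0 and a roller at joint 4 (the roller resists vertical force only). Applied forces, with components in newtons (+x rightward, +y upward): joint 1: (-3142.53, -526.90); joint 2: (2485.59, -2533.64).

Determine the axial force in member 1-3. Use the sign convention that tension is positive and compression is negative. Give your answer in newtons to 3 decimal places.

477.896

N=6 nodes, M=9 members, R=3 reactions → 2N=12, M+R=12
member 0 (0-1): L=5.1692, (cx,cy)=(0.3972,0.9177)
member 1 (0-2): L=3.7060, (cx,cy)=(1.0000,0.0000)
member 2 (1-2): L=5.0237, (cx,cy)=(0.3290,-0.9443)
member 3 (1-3): L=3.5629, (cx,cy)=(0.9941,-0.1081)
member 4 (2-3): L=4.7507, (cx,cy)=(0.3976,0.9175)
member 5 (2-4): L=3.5430, (cx,cy)=(1.0000,0.0000)
member 6 (3-4): L=4.6623, (cx,cy)=(0.3548,-0.9350)
member 7 (3-5): L=3.6147, (cx,cy)=(0.9973,0.0733)
member 8 (4-5): L=5.0187, (cx,cy)=(0.3887,0.9213)
solve A·x = −loads:
  F[0-1] = -4001.7418 N (compression)
  F[0-2] = +932.4006 N (tension)
  F[1-2] = +3276.4973 N (tension)
  F[1-3] = +477.8961 N (tension)
  F[2-3] = -610.7705 N (compression)
  F[2-4] = -232.2401 N (compression)
  F[3-4] = +654.6323 N (tension)
  F[3-5] = -0.0000 N (tension)
  F[4-5] = +0.0000 N (tension)
  Rx@0 = +656.9400 N
  Ry@0 = +3672.5923 N
  Ry@4 = -612.0523 N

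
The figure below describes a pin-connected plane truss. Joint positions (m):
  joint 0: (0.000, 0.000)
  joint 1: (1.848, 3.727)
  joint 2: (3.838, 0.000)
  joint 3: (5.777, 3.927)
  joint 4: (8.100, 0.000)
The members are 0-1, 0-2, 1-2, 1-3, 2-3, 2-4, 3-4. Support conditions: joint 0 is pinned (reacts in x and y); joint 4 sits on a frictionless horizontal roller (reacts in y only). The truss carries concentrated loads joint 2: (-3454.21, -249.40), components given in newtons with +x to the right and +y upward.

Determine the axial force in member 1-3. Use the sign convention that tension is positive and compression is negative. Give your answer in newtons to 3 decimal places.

-131.730

N=5 nodes, M=7 members, R=3 reactions → 2N=10, M+R=10
member 0 (0-1): L=4.1600, (cx,cy)=(0.4442,0.8959)
member 1 (0-2): L=3.8380, (cx,cy)=(1.0000,0.0000)
member 2 (1-2): L=4.2250, (cx,cy)=(0.4710,-0.8821)
member 3 (1-3): L=3.9341, (cx,cy)=(0.9987,0.0508)
member 4 (2-3): L=4.3796, (cx,cy)=(0.4427,0.8967)
member 5 (2-4): L=4.2620, (cx,cy)=(1.0000,0.0000)
member 6 (3-4): L=4.5626, (cx,cy)=(0.5091,-0.8607)
solve A·x = −loads:
  F[0-1] = -146.4736 N (compression)
  F[0-2] = -3389.1420 N (compression)
  F[1-2] = +141.1704 N (tension)
  F[1-3] = -131.7304 N (compression)
  F[2-3] = +139.2615 N (tension)
  F[2-4] = +69.9044 N (tension)
  F[3-4] = -137.3003 N (compression)
  Rx@0 = +3454.2100 N
  Ry@0 = +131.2275 N
  Ry@4 = +118.1725 N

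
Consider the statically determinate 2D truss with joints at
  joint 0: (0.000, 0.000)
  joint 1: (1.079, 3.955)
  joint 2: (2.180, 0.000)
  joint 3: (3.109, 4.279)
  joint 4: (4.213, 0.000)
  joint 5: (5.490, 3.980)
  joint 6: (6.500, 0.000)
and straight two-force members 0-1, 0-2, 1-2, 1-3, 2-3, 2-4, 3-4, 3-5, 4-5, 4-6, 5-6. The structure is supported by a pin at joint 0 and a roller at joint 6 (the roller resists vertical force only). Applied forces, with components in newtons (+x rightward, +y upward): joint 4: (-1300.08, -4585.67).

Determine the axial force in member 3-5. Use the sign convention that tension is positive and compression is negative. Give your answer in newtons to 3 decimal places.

N=7 nodes, M=11 members, R=3 reactions → 2N=14, M+R=14
member 0 (0-1): L=4.0995, (cx,cy)=(0.2632,0.9647)
member 1 (0-2): L=2.1800, (cx,cy)=(1.0000,0.0000)
member 2 (1-2): L=4.1054, (cx,cy)=(0.2682,-0.9634)
member 3 (1-3): L=2.0557, (cx,cy)=(0.9875,0.1576)
member 4 (2-3): L=4.3787, (cx,cy)=(0.2122,0.9772)
member 5 (2-4): L=2.0330, (cx,cy)=(1.0000,0.0000)
member 6 (3-4): L=4.4191, (cx,cy)=(0.2498,-0.9683)
member 7 (3-5): L=2.3997, (cx,cy)=(0.9922,-0.1246)
member 8 (4-5): L=4.1798, (cx,cy)=(0.3055,0.9522)
member 9 (4-6): L=2.2870, (cx,cy)=(1.0000,0.0000)
member 10 (5-6): L=4.1062, (cx,cy)=(0.2460,-0.9693)
solve A·x = −loads:
  F[0-1] = -1672.4176 N (compression)
  F[0-2] = -859.8997 N (compression)
  F[1-2] = +1533.7296 N (tension)
  F[1-3] = -862.2795 N (compression)
  F[2-3] = -1511.9670 N (compression)
  F[2-4] = -127.7927 N (compression)
  F[3-4] = +1879.2048 N (tension)
  F[3-5] = -1654.6507 N (compression)
  F[4-5] = +2904.9439 N (tension)
  F[4-6] = +754.2567 N (tension)
  F[5-6] = -3066.4300 N (compression)
  Rx@0 = +1300.0800 N
  Ry@0 = +1613.4504 N
  Ry@6 = +2972.2196 N

-1654.651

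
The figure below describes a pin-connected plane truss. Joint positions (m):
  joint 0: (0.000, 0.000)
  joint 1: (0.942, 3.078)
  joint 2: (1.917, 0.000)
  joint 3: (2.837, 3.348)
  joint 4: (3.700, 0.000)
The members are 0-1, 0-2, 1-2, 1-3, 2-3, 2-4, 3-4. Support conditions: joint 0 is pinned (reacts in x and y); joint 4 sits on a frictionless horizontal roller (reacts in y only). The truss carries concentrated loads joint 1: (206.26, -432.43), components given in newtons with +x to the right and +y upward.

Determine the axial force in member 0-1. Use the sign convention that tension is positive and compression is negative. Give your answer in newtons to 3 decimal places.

N=5 nodes, M=7 members, R=3 reactions → 2N=10, M+R=10
member 0 (0-1): L=3.2189, (cx,cy)=(0.2926,0.9562)
member 1 (0-2): L=1.9170, (cx,cy)=(1.0000,0.0000)
member 2 (1-2): L=3.2287, (cx,cy)=(0.3020,-0.9533)
member 3 (1-3): L=1.9141, (cx,cy)=(0.9900,0.1411)
member 4 (2-3): L=3.4721, (cx,cy)=(0.2650,0.9643)
member 5 (2-4): L=1.7830, (cx,cy)=(1.0000,0.0000)
member 6 (3-4): L=3.4574, (cx,cy)=(0.2496,-0.9683)
solve A·x = −loads:
  F[0-1] = -157.6514 N (compression)
  F[0-2] = +252.3959 N (tension)
  F[1-2] = -318.8083 N (compression)
  F[1-3] = -157.7001 N (compression)
  F[2-3] = +315.1907 N (tension)
  F[2-4] = +72.6076 N (tension)
  F[3-4] = -290.8878 N (compression)
  Rx@0 = -206.2600 N
  Ry@0 = +150.7496 N
  Ry@4 = +281.6804 N

-157.651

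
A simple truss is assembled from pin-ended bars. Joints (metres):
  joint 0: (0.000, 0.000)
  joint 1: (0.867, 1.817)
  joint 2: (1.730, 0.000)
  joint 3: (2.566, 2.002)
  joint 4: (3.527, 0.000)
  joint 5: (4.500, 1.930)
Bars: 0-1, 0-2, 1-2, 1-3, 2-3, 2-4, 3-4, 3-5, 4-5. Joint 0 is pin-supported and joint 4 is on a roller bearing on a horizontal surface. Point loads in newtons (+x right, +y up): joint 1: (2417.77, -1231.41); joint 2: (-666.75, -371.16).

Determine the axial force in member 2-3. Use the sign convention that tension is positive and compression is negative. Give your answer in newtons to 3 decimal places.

2067.120

N=6 nodes, M=9 members, R=3 reactions → 2N=12, M+R=12
member 0 (0-1): L=2.0133, (cx,cy)=(0.4306,0.9025)
member 1 (0-2): L=1.7300, (cx,cy)=(1.0000,0.0000)
member 2 (1-2): L=2.0115, (cx,cy)=(0.4290,-0.9033)
member 3 (1-3): L=1.7090, (cx,cy)=(0.9941,0.1082)
member 4 (2-3): L=2.1695, (cx,cy)=(0.3853,0.9228)
member 5 (2-4): L=1.7970, (cx,cy)=(1.0000,0.0000)
member 6 (3-4): L=2.2207, (cx,cy)=(0.4327,-0.9015)
member 7 (3-5): L=1.9353, (cx,cy)=(0.9993,-0.0372)
member 8 (4-5): L=2.1614, (cx,cy)=(0.4502,0.8929)
solve A·x = −loads:
  F[0-1] = +141.5445 N (tension)
  F[0-2] = +1690.0643 N (tension)
  F[1-2] = -1700.8123 N (compression)
  F[1-3] = -1636.7385 N (compression)
  F[2-3] = +2067.1200 N (tension)
  F[2-4] = +830.5866 N (tension)
  F[3-4] = -1919.3411 N (compression)
  F[3-5] = -0.0000 N (compression)
  F[4-5] = +0.0000 N (tension)
  Rx@0 = -1751.0200 N
  Ry@0 = -127.7468 N
  Ry@4 = +1730.3168 N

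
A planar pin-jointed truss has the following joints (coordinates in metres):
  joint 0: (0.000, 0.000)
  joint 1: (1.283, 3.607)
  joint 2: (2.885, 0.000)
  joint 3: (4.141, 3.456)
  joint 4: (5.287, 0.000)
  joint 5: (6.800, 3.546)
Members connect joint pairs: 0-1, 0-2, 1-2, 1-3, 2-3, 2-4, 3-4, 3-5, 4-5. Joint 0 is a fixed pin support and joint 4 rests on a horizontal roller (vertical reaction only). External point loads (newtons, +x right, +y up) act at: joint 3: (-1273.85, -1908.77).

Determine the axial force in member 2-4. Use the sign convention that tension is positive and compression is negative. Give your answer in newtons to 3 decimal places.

219.630

N=6 nodes, M=9 members, R=3 reactions → 2N=12, M+R=12
member 0 (0-1): L=3.8284, (cx,cy)=(0.3351,0.9422)
member 1 (0-2): L=2.8850, (cx,cy)=(1.0000,0.0000)
member 2 (1-2): L=3.9468, (cx,cy)=(0.4059,-0.9139)
member 3 (1-3): L=2.8620, (cx,cy)=(0.9986,-0.0528)
member 4 (2-3): L=3.6772, (cx,cy)=(0.3416,0.9399)
member 5 (2-4): L=2.4020, (cx,cy)=(1.0000,0.0000)
member 6 (3-4): L=3.6411, (cx,cy)=(0.3147,-0.9492)
member 7 (3-5): L=2.6605, (cx,cy)=(0.9994,0.0338)
member 8 (4-5): L=3.8553, (cx,cy)=(0.3924,0.9198)
solve A·x = −loads:
  F[0-1] = -1322.9319 N (compression)
  F[0-2] = -830.4982 N (compression)
  F[1-2] = +1422.8530 N (tension)
  F[1-3] = -1022.3165 N (compression)
  F[2-3] = -1383.5809 N (compression)
  F[2-4] = +219.6301 N (tension)
  F[3-4] = -697.8048 N (compression)
  F[3-5] = +0.0000 N (tension)
  F[4-5] = -0.0000 N (compression)
  Rx@0 = +1273.8500 N
  Ry@0 = +1246.4301 N
  Ry@4 = +662.3399 N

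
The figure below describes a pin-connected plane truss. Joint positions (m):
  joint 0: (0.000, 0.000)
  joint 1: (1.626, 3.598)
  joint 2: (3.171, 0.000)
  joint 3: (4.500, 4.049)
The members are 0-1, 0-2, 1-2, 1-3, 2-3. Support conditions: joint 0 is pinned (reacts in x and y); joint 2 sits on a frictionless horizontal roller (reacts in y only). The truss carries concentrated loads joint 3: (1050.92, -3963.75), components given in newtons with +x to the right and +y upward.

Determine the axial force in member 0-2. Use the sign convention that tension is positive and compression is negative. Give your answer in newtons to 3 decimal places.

N=4 nodes, M=5 members, R=3 reactions → 2N=8, M+R=8
member 0 (0-1): L=3.9484, (cx,cy)=(0.4118,0.9113)
member 1 (0-2): L=3.1710, (cx,cy)=(1.0000,0.0000)
member 2 (1-2): L=3.9157, (cx,cy)=(0.3946,-0.9189)
member 3 (1-3): L=2.9092, (cx,cy)=(0.9879,0.1550)
member 4 (2-3): L=4.2615, (cx,cy)=(0.3119,0.9501)
solve A·x = −loads:
  F[0-1] = +3295.5822 N (tension)
  F[0-2] = -306.2582 N (compression)
  F[1-2] = -2844.8445 N (compression)
  F[1-3] = +2510.0038 N (tension)
  F[2-3] = -4581.3487 N (compression)
  Rx@0 = -1050.9200 N
  Ry@0 = -3003.1532 N
  Ry@2 = +6966.9032 N

-306.258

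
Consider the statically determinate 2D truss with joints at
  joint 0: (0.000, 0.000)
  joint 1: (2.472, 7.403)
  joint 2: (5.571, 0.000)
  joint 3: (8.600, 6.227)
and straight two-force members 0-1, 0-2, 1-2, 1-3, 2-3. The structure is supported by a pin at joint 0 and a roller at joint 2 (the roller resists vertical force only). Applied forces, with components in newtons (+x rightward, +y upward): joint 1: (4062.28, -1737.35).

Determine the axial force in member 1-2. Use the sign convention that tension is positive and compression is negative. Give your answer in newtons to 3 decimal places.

-6687.769

N=4 nodes, M=5 members, R=3 reactions → 2N=8, M+R=8
member 0 (0-1): L=7.8048, (cx,cy)=(0.3167,0.9485)
member 1 (0-2): L=5.5710, (cx,cy)=(1.0000,0.0000)
member 2 (1-2): L=8.0255, (cx,cy)=(0.3861,-0.9224)
member 3 (1-3): L=6.2398, (cx,cy)=(0.9821,-0.1885)
member 4 (2-3): L=6.9246, (cx,cy)=(0.4374,0.8993)
solve A·x = −loads:
  F[0-1] = +4672.2449 N (tension)
  F[0-2] = +2582.4519 N (tension)
  F[1-2] = -6687.7694 N (compression)
  F[1-3] = +0.0000 N (tension)
  F[2-3] = -0.0000 N (compression)
  Rx@0 = -4062.2800 N
  Ry@0 = -4431.7019 N
  Ry@2 = +6169.0519 N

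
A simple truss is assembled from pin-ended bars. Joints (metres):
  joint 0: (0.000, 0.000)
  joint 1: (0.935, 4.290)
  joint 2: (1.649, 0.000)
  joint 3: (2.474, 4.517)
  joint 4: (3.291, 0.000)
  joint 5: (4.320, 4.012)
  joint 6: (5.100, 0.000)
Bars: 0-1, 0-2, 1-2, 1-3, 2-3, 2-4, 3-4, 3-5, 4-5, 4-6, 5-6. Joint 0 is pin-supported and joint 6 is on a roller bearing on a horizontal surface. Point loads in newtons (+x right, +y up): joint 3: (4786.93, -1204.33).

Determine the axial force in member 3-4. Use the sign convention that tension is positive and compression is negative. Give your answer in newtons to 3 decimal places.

N=7 nodes, M=11 members, R=3 reactions → 2N=14, M+R=14
member 0 (0-1): L=4.3907, (cx,cy)=(0.2129,0.9771)
member 1 (0-2): L=1.6490, (cx,cy)=(1.0000,0.0000)
member 2 (1-2): L=4.3490, (cx,cy)=(0.1642,-0.9864)
member 3 (1-3): L=1.5557, (cx,cy)=(0.9893,0.1459)
member 4 (2-3): L=4.5917, (cx,cy)=(0.1797,0.9837)
member 5 (2-4): L=1.6420, (cx,cy)=(1.0000,0.0000)
member 6 (3-4): L=4.5903, (cx,cy)=(0.1780,-0.9840)
member 7 (3-5): L=1.9138, (cx,cy)=(0.9646,-0.2639)
member 8 (4-5): L=4.1419, (cx,cy)=(0.2484,0.9686)
member 9 (4-6): L=1.8090, (cx,cy)=(1.0000,0.0000)
member 10 (5-6): L=4.0871, (cx,cy)=(0.1908,-0.9816)
solve A·x = −loads:
  F[0-1] = +3704.5776 N (tension)
  F[0-2] = +3998.0414 N (tension)
  F[1-2] = -3466.3412 N (compression)
  F[1-3] = +1372.6685 N (tension)
  F[2-3] = +3475.8708 N (tension)
  F[2-4] = +2804.4403 N (tension)
  F[3-4] = -4337.1689 N (compression)
  F[3-5] = -2107.1735 N (compression)
  F[4-5] = +4406.0598 N (tension)
  F[4-6] = +937.8540 N (tension)
  F[5-6] = -4914.2580 N (compression)
  Rx@0 = -4786.9300 N
  Ry@0 = -3619.6063 N
  Ry@6 = +4823.9363 N

-4337.169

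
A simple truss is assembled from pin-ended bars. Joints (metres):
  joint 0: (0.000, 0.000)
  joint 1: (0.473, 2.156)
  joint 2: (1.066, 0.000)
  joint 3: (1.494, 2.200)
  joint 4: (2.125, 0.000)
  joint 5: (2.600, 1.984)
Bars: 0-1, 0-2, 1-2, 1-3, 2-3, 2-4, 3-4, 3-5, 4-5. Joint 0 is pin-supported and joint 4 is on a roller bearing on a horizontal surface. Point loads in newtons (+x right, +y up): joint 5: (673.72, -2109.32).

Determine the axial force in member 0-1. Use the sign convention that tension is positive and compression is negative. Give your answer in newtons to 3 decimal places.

N=6 nodes, M=9 members, R=3 reactions → 2N=12, M+R=12
member 0 (0-1): L=2.2073, (cx,cy)=(0.2143,0.9768)
member 1 (0-2): L=1.0660, (cx,cy)=(1.0000,0.0000)
member 2 (1-2): L=2.2361, (cx,cy)=(0.2652,-0.9642)
member 3 (1-3): L=1.0219, (cx,cy)=(0.9991,0.0431)
member 4 (2-3): L=2.2412, (cx,cy)=(0.1910,0.9816)
member 5 (2-4): L=1.0590, (cx,cy)=(1.0000,0.0000)
member 6 (3-4): L=2.2887, (cx,cy)=(0.2757,-0.9612)
member 7 (3-5): L=1.1269, (cx,cy)=(0.9815,-0.1917)
member 8 (4-5): L=2.0401, (cx,cy)=(0.2328,0.9725)
solve A·x = −loads:
  F[0-1] = +1126.6849 N (tension)
  F[0-2] = +432.2812 N (tension)
  F[1-2] = -1117.3448 N (compression)
  F[1-3] = +538.2556 N (tension)
  F[2-3] = +1097.5353 N (tension)
  F[2-4] = -73.6275 N (compression)
  F[3-4] = -1373.6708 N (compression)
  F[3-5] = +1147.3454 N (tension)
  F[4-5] = -1942.7955 N (compression)
  Rx@0 = -673.7200 N
  Ry@0 = -1100.5118 N
  Ry@4 = +3209.8318 N

1126.685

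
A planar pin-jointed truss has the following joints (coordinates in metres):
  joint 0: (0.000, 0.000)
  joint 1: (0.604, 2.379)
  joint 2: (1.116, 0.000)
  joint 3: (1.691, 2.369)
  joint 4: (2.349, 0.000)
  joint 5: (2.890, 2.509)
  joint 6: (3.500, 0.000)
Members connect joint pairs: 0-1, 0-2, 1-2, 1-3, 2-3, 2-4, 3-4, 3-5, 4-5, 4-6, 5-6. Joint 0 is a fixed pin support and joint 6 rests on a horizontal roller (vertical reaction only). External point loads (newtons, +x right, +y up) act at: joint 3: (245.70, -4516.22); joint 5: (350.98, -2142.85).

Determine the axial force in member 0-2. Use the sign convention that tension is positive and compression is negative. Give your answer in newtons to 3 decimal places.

1178.034

N=7 nodes, M=11 members, R=3 reactions → 2N=14, M+R=14
member 0 (0-1): L=2.4545, (cx,cy)=(0.2461,0.9692)
member 1 (0-2): L=1.1160, (cx,cy)=(1.0000,0.0000)
member 2 (1-2): L=2.4335, (cx,cy)=(0.2104,-0.9776)
member 3 (1-3): L=1.0870, (cx,cy)=(1.0000,-0.0092)
member 4 (2-3): L=2.4378, (cx,cy)=(0.2359,0.9718)
member 5 (2-4): L=1.2330, (cx,cy)=(1.0000,0.0000)
member 6 (3-4): L=2.4587, (cx,cy)=(0.2676,-0.9635)
member 7 (3-5): L=1.2071, (cx,cy)=(0.9933,0.1160)
member 8 (4-5): L=2.5667, (cx,cy)=(0.2108,0.9775)
member 9 (4-6): L=1.1510, (cx,cy)=(1.0000,0.0000)
member 10 (5-6): L=2.5821, (cx,cy)=(0.2362,-0.9717)
solve A·x = −loads:
  F[0-1] = -2362.4494 N (compression)
  F[0-2] = +1178.0338 N (tension)
  F[1-2] = +2352.3600 N (tension)
  F[1-3] = -1076.3335 N (compression)
  F[2-3] = -2366.4749 N (compression)
  F[2-4] = +2231.1485 N (tension)
  F[3-4] = -2458.8071 N (compression)
  F[3-5] = -1230.4384 N (compression)
  F[4-5] = +2423.5677 N (tension)
  F[4-6] = +1062.2771 N (tension)
  F[5-6] = -4496.5467 N (compression)
  Rx@0 = -596.6800 N
  Ry@0 = +2289.8024 N
  Ry@6 = +4369.2676 N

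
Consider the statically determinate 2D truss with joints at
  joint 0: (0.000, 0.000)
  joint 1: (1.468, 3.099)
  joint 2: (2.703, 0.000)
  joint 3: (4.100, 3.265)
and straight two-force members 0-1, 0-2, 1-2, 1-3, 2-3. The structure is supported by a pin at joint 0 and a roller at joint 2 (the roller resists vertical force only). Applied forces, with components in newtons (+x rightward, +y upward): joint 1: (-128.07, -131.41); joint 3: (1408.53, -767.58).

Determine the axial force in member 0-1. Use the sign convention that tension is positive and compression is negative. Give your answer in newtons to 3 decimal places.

N=4 nodes, M=5 members, R=3 reactions → 2N=8, M+R=8
member 0 (0-1): L=3.4291, (cx,cy)=(0.4281,0.9037)
member 1 (0-2): L=2.7030, (cx,cy)=(1.0000,0.0000)
member 2 (1-2): L=3.3360, (cx,cy)=(0.3702,-0.9290)
member 3 (1-3): L=2.6372, (cx,cy)=(0.9980,0.0629)
member 4 (2-3): L=3.5513, (cx,cy)=(0.3934,0.9194)
solve A·x = −loads:
  F[0-1] = +2092.6830 N (tension)
  F[0-2] = +384.5848 N (tension)
  F[1-2] = -2056.1317 N (compression)
  F[1-3] = +1788.6756 N (tension)
  F[2-3] = -957.3516 N (compression)
  Rx@0 = -1280.4600 N
  Ry@0 = -1891.2244 N
  Ry@2 = +2790.2144 N

2092.683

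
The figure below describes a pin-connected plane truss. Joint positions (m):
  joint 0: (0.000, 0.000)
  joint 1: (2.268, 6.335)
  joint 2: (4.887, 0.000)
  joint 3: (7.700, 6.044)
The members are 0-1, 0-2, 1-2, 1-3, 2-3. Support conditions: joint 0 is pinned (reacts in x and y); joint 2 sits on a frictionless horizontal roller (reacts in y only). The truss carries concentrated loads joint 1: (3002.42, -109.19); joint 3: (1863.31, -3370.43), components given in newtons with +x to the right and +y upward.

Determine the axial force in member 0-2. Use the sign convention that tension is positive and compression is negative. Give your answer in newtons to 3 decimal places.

1973.714

N=4 nodes, M=5 members, R=3 reactions → 2N=8, M+R=8
member 0 (0-1): L=6.7287, (cx,cy)=(0.3371,0.9415)
member 1 (0-2): L=4.8870, (cx,cy)=(1.0000,0.0000)
member 2 (1-2): L=6.8550, (cx,cy)=(0.3821,-0.9241)
member 3 (1-3): L=5.4398, (cx,cy)=(0.9986,-0.0535)
member 4 (2-3): L=6.6666, (cx,cy)=(0.4220,0.9066)
solve A·x = −loads:
  F[0-1] = +8580.0920 N (tension)
  F[0-2] = +1973.7137 N (tension)
  F[1-2] = -9053.3762 N (compression)
  F[1-3] = +3353.2892 N (tension)
  F[2-3] = -3519.7347 N (compression)
  Rx@0 = -4865.7300 N
  Ry@0 = -8078.0085 N
  Ry@2 = +11557.6285 N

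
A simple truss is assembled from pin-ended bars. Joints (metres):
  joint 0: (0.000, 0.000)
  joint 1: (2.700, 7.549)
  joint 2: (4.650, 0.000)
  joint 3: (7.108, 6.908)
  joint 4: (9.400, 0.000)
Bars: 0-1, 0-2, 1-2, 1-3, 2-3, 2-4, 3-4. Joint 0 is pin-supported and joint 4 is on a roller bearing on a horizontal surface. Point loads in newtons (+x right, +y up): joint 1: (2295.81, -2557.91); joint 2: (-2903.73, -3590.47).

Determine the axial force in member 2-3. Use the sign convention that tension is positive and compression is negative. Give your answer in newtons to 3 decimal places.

N=5 nodes, M=7 members, R=3 reactions → 2N=10, M+R=10
member 0 (0-1): L=8.0173, (cx,cy)=(0.3368,0.9416)
member 1 (0-2): L=4.6500, (cx,cy)=(1.0000,0.0000)
member 2 (1-2): L=7.7968, (cx,cy)=(0.2501,-0.9682)
member 3 (1-3): L=4.4544, (cx,cy)=(0.9896,-0.1439)
member 4 (2-3): L=7.3323, (cx,cy)=(0.3352,0.9421)
member 5 (2-4): L=4.7500, (cx,cy)=(1.0000,0.0000)
member 6 (3-4): L=7.2783, (cx,cy)=(0.3149,-0.9491)
solve A·x = −loads:
  F[0-1] = -1905.0755 N (compression)
  F[0-2] = +33.6541 N (tension)
  F[1-2] = -361.6136 N (compression)
  F[1-3] = -2876.8870 N (compression)
  F[2-3] = +4182.6130 N (tension)
  F[2-4] = +1444.8049 N (tension)
  F[3-4] = -4588.0152 N (compression)
  Rx@0 = +607.9200 N
  Ry@0 = +1793.7936 N
  Ry@4 = +4354.5864 N

4182.613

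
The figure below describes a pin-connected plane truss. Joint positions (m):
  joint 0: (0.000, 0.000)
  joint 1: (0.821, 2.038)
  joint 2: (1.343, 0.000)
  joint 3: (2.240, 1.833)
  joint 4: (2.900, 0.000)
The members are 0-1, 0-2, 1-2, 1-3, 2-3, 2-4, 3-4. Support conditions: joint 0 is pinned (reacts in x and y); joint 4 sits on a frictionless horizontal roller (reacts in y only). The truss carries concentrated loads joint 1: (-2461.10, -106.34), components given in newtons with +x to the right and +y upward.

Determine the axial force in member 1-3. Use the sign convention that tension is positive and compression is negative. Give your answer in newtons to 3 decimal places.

N=5 nodes, M=7 members, R=3 reactions → 2N=10, M+R=10
member 0 (0-1): L=2.1972, (cx,cy)=(0.3737,0.9276)
member 1 (0-2): L=1.3430, (cx,cy)=(1.0000,0.0000)
member 2 (1-2): L=2.1038, (cx,cy)=(0.2481,-0.9687)
member 3 (1-3): L=1.4337, (cx,cy)=(0.9897,-0.1430)
member 4 (2-3): L=2.0407, (cx,cy)=(0.4396,0.8982)
member 5 (2-4): L=1.5570, (cx,cy)=(1.0000,0.0000)
member 6 (3-4): L=1.9482, (cx,cy)=(0.3388,-0.9409)
solve A·x = −loads:
  F[0-1] = -1946.8142 N (compression)
  F[0-2] = -1733.6432 N (compression)
  F[1-2] = +1553.2484 N (tension)
  F[1-3] = +1362.2424 N (tension)
  F[2-3] = -1675.1812 N (compression)
  F[2-4] = -611.9147 N (compression)
  F[3-4] = +1806.2623 N (tension)
  Rx@0 = +2461.1000 N
  Ry@0 = +1805.7940 N
  Ry@4 = -1699.4540 N

1362.242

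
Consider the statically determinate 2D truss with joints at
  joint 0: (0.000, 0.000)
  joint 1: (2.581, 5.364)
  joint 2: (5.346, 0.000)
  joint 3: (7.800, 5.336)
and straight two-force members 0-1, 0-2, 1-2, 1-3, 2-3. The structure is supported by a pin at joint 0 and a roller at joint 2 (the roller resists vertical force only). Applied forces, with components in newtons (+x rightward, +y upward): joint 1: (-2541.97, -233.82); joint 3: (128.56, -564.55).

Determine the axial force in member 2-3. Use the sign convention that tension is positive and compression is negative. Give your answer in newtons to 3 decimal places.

-619.104

N=4 nodes, M=5 members, R=3 reactions → 2N=8, M+R=8
member 0 (0-1): L=5.9527, (cx,cy)=(0.4336,0.9011)
member 1 (0-2): L=5.3460, (cx,cy)=(1.0000,0.0000)
member 2 (1-2): L=6.0347, (cx,cy)=(0.4582,-0.8889)
member 3 (1-3): L=5.2191, (cx,cy)=(1.0000,-0.0054)
member 4 (2-3): L=5.8732, (cx,cy)=(0.4178,0.9085)
solve A·x = −loads:
  F[0-1] = -2534.6432 N (compression)
  F[0-2] = -1314.4183 N (compression)
  F[1-2] = +2304.1898 N (tension)
  F[1-3] = +387.2439 N (tension)
  F[2-3] = -619.1040 N (compression)
  Rx@0 = +2413.4100 N
  Ry@0 = +2283.9950 N
  Ry@2 = -1485.6250 N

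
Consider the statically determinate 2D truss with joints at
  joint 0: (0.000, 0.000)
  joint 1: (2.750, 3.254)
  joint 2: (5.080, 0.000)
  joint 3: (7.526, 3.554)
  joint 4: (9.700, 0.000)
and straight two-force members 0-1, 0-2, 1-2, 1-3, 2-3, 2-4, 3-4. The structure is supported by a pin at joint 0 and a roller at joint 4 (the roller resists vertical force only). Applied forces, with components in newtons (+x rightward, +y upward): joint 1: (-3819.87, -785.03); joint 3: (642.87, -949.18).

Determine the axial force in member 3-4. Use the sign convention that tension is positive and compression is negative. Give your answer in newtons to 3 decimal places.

101.846

N=5 nodes, M=7 members, R=3 reactions → 2N=10, M+R=10
member 0 (0-1): L=4.2604, (cx,cy)=(0.6455,0.7638)
member 1 (0-2): L=5.0800, (cx,cy)=(1.0000,0.0000)
member 2 (1-2): L=4.0022, (cx,cy)=(0.5822,-0.8131)
member 3 (1-3): L=4.7854, (cx,cy)=(0.9980,0.0627)
member 4 (2-3): L=4.3144, (cx,cy)=(0.5669,0.8238)
member 5 (2-4): L=4.6200, (cx,cy)=(1.0000,0.0000)
member 6 (3-4): L=4.1662, (cx,cy)=(0.5218,-0.8531)
solve A·x = −loads:
  F[0-1] = -2384.3188 N (compression)
  F[0-2] = -1637.9719 N (compression)
  F[1-2] = +1388.0551 N (tension)
  F[1-3] = +1475.6421 N (tension)
  F[2-3] = -1370.0250 N (compression)
  F[2-4] = -53.1449 N (compression)
  F[3-4] = +101.8455 N (tension)
  Rx@0 = +3177.0000 N
  Ry@0 = +1821.0900 N
  Ry@4 = -86.8800 N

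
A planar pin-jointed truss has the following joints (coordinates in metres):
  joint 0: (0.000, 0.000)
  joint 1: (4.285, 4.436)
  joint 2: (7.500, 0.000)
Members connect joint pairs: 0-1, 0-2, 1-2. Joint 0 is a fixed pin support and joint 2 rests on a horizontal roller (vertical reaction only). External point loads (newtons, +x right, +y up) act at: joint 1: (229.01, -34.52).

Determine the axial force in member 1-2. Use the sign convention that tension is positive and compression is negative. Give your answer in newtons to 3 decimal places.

-191.643

N=3 nodes, M=3 members, R=3 reactions → 2N=6, M+R=6
member 0 (0-1): L=6.1676, (cx,cy)=(0.6948,0.7192)
member 1 (0-2): L=7.5000, (cx,cy)=(1.0000,0.0000)
member 2 (1-2): L=5.4785, (cx,cy)=(0.5868,-0.8097)
solve A·x = −loads:
  F[0-1] = +167.7518 N (tension)
  F[0-2] = +112.4628 N (tension)
  F[1-2] = -191.6427 N (compression)
  Rx@0 = -229.0100 N
  Ry@0 = -120.6542 N
  Ry@2 = +155.1742 N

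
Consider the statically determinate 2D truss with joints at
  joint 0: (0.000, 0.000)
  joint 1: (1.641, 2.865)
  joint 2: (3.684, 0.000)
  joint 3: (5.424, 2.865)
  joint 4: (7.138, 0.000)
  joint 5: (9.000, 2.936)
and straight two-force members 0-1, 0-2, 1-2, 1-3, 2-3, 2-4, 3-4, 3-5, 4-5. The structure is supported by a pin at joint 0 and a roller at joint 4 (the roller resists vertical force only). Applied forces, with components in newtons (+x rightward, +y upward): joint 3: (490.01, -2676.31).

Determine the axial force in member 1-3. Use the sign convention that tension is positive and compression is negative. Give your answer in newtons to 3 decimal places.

N=6 nodes, M=9 members, R=3 reactions → 2N=12, M+R=12
member 0 (0-1): L=3.3017, (cx,cy)=(0.4970,0.8677)
member 1 (0-2): L=3.6840, (cx,cy)=(1.0000,0.0000)
member 2 (1-2): L=3.5188, (cx,cy)=(0.5806,-0.8142)
member 3 (1-3): L=3.7830, (cx,cy)=(1.0000,0.0000)
member 4 (2-3): L=3.3520, (cx,cy)=(0.5191,0.8547)
member 5 (2-4): L=3.4540, (cx,cy)=(1.0000,0.0000)
member 6 (3-4): L=3.3386, (cx,cy)=(0.5134,-0.8582)
member 7 (3-5): L=3.5767, (cx,cy)=(0.9998,0.0199)
member 8 (4-5): L=3.4767, (cx,cy)=(0.5356,0.8445)
solve A·x = −loads:
  F[0-1] = -513.9418 N (compression)
  F[0-2] = +745.4490 N (tension)
  F[1-2] = +547.7412 N (tension)
  F[1-3] = -573.4536 N (compression)
  F[2-3] = -521.7725 N (compression)
  F[2-4] = +1334.3130 N (tension)
  F[3-4] = -2599.0034 N (compression)
  F[3-5] = -0.0000 N (compression)
  F[4-5] = +0.0000 N (tension)
  Rx@0 = -490.0100 N
  Ry@0 = +445.9676 N
  Ry@4 = +2230.3424 N

-573.454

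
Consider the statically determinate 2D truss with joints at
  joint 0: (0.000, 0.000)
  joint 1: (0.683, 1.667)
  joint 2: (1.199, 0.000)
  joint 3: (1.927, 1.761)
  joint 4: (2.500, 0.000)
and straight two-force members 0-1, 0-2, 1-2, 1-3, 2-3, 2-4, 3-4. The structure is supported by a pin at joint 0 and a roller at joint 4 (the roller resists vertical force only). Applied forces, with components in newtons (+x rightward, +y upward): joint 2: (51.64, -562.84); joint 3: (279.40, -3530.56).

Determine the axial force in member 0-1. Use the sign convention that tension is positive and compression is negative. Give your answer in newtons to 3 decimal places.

N=5 nodes, M=7 members, R=3 reactions → 2N=10, M+R=10
member 0 (0-1): L=1.8015, (cx,cy)=(0.3791,0.9253)
member 1 (0-2): L=1.1990, (cx,cy)=(1.0000,0.0000)
member 2 (1-2): L=1.7450, (cx,cy)=(0.2957,-0.9553)
member 3 (1-3): L=1.2475, (cx,cy)=(0.9972,0.0753)
member 4 (2-3): L=1.9055, (cx,cy)=(0.3820,0.9241)
member 5 (2-4): L=1.3010, (cx,cy)=(1.0000,0.0000)
member 6 (3-4): L=1.8519, (cx,cy)=(0.3094,-0.9509)
solve A·x = −loads:
  F[0-1] = -978.3361 N (compression)
  F[0-2] = +701.9565 N (tension)
  F[1-2] = +897.3470 N (tension)
  F[1-3] = -638.0724 N (compression)
  F[2-3] = -318.5427 N (compression)
  F[2-4] = +1037.3555 N (tension)
  F[3-4] = -3352.6270 N (compression)
  Rx@0 = -331.0400 N
  Ry@0 = +905.2969 N
  Ry@4 = +3188.1031 N

-978.336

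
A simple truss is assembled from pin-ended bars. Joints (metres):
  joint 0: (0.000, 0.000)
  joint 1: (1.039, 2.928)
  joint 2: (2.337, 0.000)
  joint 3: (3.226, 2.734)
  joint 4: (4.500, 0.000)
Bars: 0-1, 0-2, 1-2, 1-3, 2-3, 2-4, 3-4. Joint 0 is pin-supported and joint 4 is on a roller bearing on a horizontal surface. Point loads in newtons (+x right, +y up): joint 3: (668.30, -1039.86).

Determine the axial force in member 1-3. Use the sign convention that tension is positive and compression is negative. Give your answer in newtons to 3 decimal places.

N=5 nodes, M=7 members, R=3 reactions → 2N=10, M+R=10
member 0 (0-1): L=3.1069, (cx,cy)=(0.3344,0.9424)
member 1 (0-2): L=2.3370, (cx,cy)=(1.0000,0.0000)
member 2 (1-2): L=3.2028, (cx,cy)=(0.4053,-0.9142)
member 3 (1-3): L=2.1956, (cx,cy)=(0.9961,-0.0884)
member 4 (2-3): L=2.8749, (cx,cy)=(0.3092,0.9510)
member 5 (2-4): L=2.1630, (cx,cy)=(1.0000,0.0000)
member 6 (3-4): L=3.0163, (cx,cy)=(0.4224,-0.9064)
solve A·x = −loads:
  F[0-1] = +118.4535 N (tension)
  F[0-2] = +628.6869 N (tension)
  F[1-2] = -131.1104 N (compression)
  F[1-3] = +93.1123 N (tension)
  F[2-3] = +126.0381 N (tension)
  F[2-4] = +536.5774 N (tension)
  F[3-4] = -1270.3749 N (compression)
  Rx@0 = -668.3000 N
  Ry@0 = -111.6335 N
  Ry@4 = +1151.4935 N

93.112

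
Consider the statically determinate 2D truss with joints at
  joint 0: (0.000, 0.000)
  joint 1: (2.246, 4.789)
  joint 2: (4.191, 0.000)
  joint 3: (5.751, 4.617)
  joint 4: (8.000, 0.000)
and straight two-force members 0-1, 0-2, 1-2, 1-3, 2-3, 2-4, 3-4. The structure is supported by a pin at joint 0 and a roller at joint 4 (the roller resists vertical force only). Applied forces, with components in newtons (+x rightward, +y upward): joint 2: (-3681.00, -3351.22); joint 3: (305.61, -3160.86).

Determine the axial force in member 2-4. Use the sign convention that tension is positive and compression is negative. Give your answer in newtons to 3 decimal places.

N=5 nodes, M=7 members, R=3 reactions → 2N=10, M+R=10
member 0 (0-1): L=5.2895, (cx,cy)=(0.4246,0.9054)
member 1 (0-2): L=4.1910, (cx,cy)=(1.0000,0.0000)
member 2 (1-2): L=5.1689, (cx,cy)=(0.3763,-0.9265)
member 3 (1-3): L=3.5092, (cx,cy)=(0.9988,-0.0490)
member 4 (2-3): L=4.8734, (cx,cy)=(0.3201,0.9474)
member 5 (2-4): L=3.8090, (cx,cy)=(1.0000,0.0000)
member 6 (3-4): L=5.1356, (cx,cy)=(0.4379,-0.8990)
solve A·x = −loads:
  F[0-1] = -2549.0227 N (compression)
  F[0-2] = -2293.0416 N (compression)
  F[1-2] = +2600.0431 N (tension)
  F[1-3] = -2063.1953 N (compression)
  F[2-3] = +994.6074 N (tension)
  F[2-4] = +2047.9485 N (tension)
  F[3-4] = -4676.5249 N (compression)
  Rx@0 = +3375.3900 N
  Ry@0 = +2307.8212 N
  Ry@4 = +4204.2588 N

2047.948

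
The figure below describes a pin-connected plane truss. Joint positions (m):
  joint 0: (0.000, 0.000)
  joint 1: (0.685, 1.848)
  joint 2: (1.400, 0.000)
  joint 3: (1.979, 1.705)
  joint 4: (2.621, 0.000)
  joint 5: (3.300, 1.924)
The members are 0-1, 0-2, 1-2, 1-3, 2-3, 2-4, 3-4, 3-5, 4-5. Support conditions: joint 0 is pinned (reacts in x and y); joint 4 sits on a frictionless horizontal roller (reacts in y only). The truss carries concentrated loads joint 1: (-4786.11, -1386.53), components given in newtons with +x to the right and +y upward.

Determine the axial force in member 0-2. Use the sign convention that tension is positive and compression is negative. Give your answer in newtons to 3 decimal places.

-3155.631

N=6 nodes, M=9 members, R=3 reactions → 2N=12, M+R=12
member 0 (0-1): L=1.9709, (cx,cy)=(0.3476,0.9377)
member 1 (0-2): L=1.4000, (cx,cy)=(1.0000,0.0000)
member 2 (1-2): L=1.9815, (cx,cy)=(0.3608,-0.9326)
member 3 (1-3): L=1.3019, (cx,cy)=(0.9939,-0.1098)
member 4 (2-3): L=1.8006, (cx,cy)=(0.3216,0.9469)
member 5 (2-4): L=1.2210, (cx,cy)=(1.0000,0.0000)
member 6 (3-4): L=1.8219, (cx,cy)=(0.3524,-0.9359)
member 7 (3-5): L=1.3390, (cx,cy)=(0.9865,0.1636)
member 8 (4-5): L=2.0403, (cx,cy)=(0.3328,0.9430)
solve A·x = −loads:
  F[0-1] = -4691.1861 N (compression)
  F[0-2] = -3155.6309 N (compression)
  F[1-2] = +2983.4309 N (tension)
  F[1-3] = +2091.7515 N (tension)
  F[2-3] = -2938.4922 N (compression)
  F[2-4] = -1134.2100 N (compression)
  F[3-4] = +3218.6550 N (tension)
  F[3-5] = -0.0000 N (compression)
  F[4-5] = +0.0000 N (tension)
  Rx@0 = +4786.1100 N
  Ry@0 = +4398.7231 N
  Ry@4 = -3012.1931 N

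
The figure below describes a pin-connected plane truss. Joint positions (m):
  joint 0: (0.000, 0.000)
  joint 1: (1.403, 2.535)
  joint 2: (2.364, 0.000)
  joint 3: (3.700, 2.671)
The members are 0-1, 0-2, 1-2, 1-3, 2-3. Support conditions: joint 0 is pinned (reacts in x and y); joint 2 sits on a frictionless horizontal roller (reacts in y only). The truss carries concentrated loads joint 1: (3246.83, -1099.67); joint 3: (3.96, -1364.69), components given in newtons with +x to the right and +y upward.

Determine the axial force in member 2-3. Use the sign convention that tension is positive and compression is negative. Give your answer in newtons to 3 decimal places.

-1572.722

N=4 nodes, M=5 members, R=3 reactions → 2N=8, M+R=8
member 0 (0-1): L=2.8973, (cx,cy)=(0.4842,0.8749)
member 1 (0-2): L=2.3640, (cx,cy)=(1.0000,0.0000)
member 2 (1-2): L=2.7110, (cx,cy)=(0.3545,-0.9351)
member 3 (1-3): L=2.3010, (cx,cy)=(0.9983,0.0591)
member 4 (2-3): L=2.9865, (cx,cy)=(0.4473,0.8944)
solve A·x = −loads:
  F[0-1] = +4355.0286 N (tension)
  F[0-2] = +1141.9298 N (tension)
  F[1-2] = -5206.2242 N (compression)
  F[1-3] = +708.7524 N (tension)
  F[2-3] = -1572.7223 N (compression)
  Rx@0 = -3250.7900 N
  Ry@0 = -3810.3782 N
  Ry@2 = +6274.7382 N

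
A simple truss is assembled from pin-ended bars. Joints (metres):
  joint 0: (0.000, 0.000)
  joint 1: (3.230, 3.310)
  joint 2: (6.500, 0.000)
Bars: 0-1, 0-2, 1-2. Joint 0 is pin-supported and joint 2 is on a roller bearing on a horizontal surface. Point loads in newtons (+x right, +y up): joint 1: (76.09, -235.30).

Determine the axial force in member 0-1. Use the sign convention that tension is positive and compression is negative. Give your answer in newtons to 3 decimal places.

-111.257

N=3 nodes, M=3 members, R=3 reactions → 2N=6, M+R=6
member 0 (0-1): L=4.6248, (cx,cy)=(0.6984,0.7157)
member 1 (0-2): L=6.5000, (cx,cy)=(1.0000,0.0000)
member 2 (1-2): L=4.6528, (cx,cy)=(0.7028,-0.7114)
solve A·x = −loads:
  F[0-1] = -111.2565 N (compression)
  F[0-2] = +153.7921 N (tension)
  F[1-2] = -218.8292 N (compression)
  Rx@0 = -76.0900 N
  Ry@0 = +79.6266 N
  Ry@2 = +155.6734 N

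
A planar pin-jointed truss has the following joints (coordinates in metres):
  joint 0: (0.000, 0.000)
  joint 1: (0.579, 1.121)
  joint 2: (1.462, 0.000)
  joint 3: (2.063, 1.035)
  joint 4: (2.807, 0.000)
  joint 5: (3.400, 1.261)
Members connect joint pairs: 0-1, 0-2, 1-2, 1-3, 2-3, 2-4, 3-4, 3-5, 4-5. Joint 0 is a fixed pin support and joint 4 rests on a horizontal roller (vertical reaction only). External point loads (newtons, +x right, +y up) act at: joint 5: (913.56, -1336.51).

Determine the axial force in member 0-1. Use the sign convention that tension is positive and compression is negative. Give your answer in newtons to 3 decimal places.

N=6 nodes, M=9 members, R=3 reactions → 2N=12, M+R=12
member 0 (0-1): L=1.2617, (cx,cy)=(0.4589,0.8885)
member 1 (0-2): L=1.4620, (cx,cy)=(1.0000,0.0000)
member 2 (1-2): L=1.4270, (cx,cy)=(0.6188,-0.7856)
member 3 (1-3): L=1.4865, (cx,cy)=(0.9983,-0.0579)
member 4 (2-3): L=1.1968, (cx,cy)=(0.5022,0.8648)
member 5 (2-4): L=1.3450, (cx,cy)=(1.0000,0.0000)
member 6 (3-4): L=1.2747, (cx,cy)=(0.5837,-0.8120)
member 7 (3-5): L=1.3560, (cx,cy)=(0.9860,0.1667)
member 8 (4-5): L=1.3935, (cx,cy)=(0.4256,0.9049)
solve A·x = −loads:
  F[0-1] = +779.6980 N (tension)
  F[0-2] = +555.7524 N (tension)
  F[1-2] = -951.6889 N (compression)
  F[1-3] = +948.2825 N (tension)
  F[2-3] = +864.5145 N (tension)
  F[2-4] = -467.2550 N (compression)
  F[3-4] = -504.4166 N (compression)
  F[3-5] = +1698.9998 N (tension)
  F[4-5] = -1789.8391 N (compression)
  Rx@0 = -913.5600 N
  Ry@0 = -692.7501 N
  Ry@4 = +2029.2601 N

779.698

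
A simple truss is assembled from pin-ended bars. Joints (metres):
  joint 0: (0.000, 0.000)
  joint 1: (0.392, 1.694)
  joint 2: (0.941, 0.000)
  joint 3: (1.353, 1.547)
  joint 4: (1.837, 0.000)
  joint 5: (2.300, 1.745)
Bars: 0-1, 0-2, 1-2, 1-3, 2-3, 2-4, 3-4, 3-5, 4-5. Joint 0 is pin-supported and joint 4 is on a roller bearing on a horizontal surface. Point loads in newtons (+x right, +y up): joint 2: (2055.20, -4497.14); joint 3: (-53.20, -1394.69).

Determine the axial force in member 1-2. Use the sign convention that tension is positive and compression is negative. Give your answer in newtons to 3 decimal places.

N=6 nodes, M=9 members, R=3 reactions → 2N=12, M+R=12
member 0 (0-1): L=1.7388, (cx,cy)=(0.2254,0.9743)
member 1 (0-2): L=0.9410, (cx,cy)=(1.0000,0.0000)
member 2 (1-2): L=1.7807, (cx,cy)=(0.3083,-0.9513)
member 3 (1-3): L=0.9722, (cx,cy)=(0.9885,-0.1512)
member 4 (2-3): L=1.6009, (cx,cy)=(0.2574,0.9663)
member 5 (2-4): L=0.8960, (cx,cy)=(1.0000,0.0000)
member 6 (3-4): L=1.6209, (cx,cy)=(0.2986,-0.9544)
member 7 (3-5): L=0.9675, (cx,cy)=(0.9788,0.2047)
member 8 (4-5): L=1.8054, (cx,cy)=(0.2565,0.9666)
solve A·x = −loads:
  F[0-1] = -2674.6097 N (compression)
  F[0-2] = +2604.9841 N (tension)
  F[1-2] = +2984.0699 N (tension)
  F[1-3] = -1540.6835 N (compression)
  F[2-3] = +1716.2317 N (tension)
  F[2-4] = +1028.0940 N (tension)
  F[3-4] = -3443.1499 N (compression)
  F[3-5] = +0.0000 N (tension)
  F[4-5] = -0.0000 N (compression)
  Rx@0 = -2002.0000 N
  Ry@0 = +2605.7527 N
  Ry@4 = +3286.0773 N

2984.070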